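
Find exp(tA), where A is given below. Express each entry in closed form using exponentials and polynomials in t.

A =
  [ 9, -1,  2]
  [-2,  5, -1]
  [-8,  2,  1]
e^{tA} =
  [t^2*exp(5*t) + 4*t*exp(5*t) + exp(5*t), -t*exp(5*t), t^2*exp(5*t)/2 + 2*t*exp(5*t)]
  [-2*t*exp(5*t), exp(5*t), -t*exp(5*t)]
  [-2*t^2*exp(5*t) - 8*t*exp(5*t), 2*t*exp(5*t), -t^2*exp(5*t) - 4*t*exp(5*t) + exp(5*t)]

Strategy: write A = P · J · P⁻¹ where J is a Jordan canonical form, so e^{tA} = P · e^{tJ} · P⁻¹, and e^{tJ} can be computed block-by-block.

A has Jordan form
J =
  [5, 1, 0]
  [0, 5, 1]
  [0, 0, 5]
(up to reordering of blocks).

Per-block formulas:
  For a 3×3 Jordan block J_3(5): exp(t · J_3(5)) = e^(5t)·(I + t·N + (t^2/2)·N^2), where N is the 3×3 nilpotent shift.

After assembling e^{tJ} and conjugating by P, we get:

e^{tA} =
  [t^2*exp(5*t) + 4*t*exp(5*t) + exp(5*t), -t*exp(5*t), t^2*exp(5*t)/2 + 2*t*exp(5*t)]
  [-2*t*exp(5*t), exp(5*t), -t*exp(5*t)]
  [-2*t^2*exp(5*t) - 8*t*exp(5*t), 2*t*exp(5*t), -t^2*exp(5*t) - 4*t*exp(5*t) + exp(5*t)]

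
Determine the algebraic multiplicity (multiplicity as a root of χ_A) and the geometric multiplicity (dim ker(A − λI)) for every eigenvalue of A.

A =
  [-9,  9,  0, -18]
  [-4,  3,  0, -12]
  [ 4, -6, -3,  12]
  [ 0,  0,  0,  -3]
λ = -3: alg = 4, geom = 3

Step 1 — factor the characteristic polynomial to read off the algebraic multiplicities:
  χ_A(x) = (x + 3)^4

Step 2 — compute geometric multiplicities via the rank-nullity identity g(λ) = n − rank(A − λI):
  rank(A − (-3)·I) = 1, so dim ker(A − (-3)·I) = n − 1 = 3

Summary:
  λ = -3: algebraic multiplicity = 4, geometric multiplicity = 3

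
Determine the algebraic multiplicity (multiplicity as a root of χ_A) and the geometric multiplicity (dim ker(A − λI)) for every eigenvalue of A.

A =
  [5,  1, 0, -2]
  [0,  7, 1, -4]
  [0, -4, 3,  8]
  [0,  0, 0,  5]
λ = 5: alg = 4, geom = 2

Step 1 — factor the characteristic polynomial to read off the algebraic multiplicities:
  χ_A(x) = (x - 5)^4

Step 2 — compute geometric multiplicities via the rank-nullity identity g(λ) = n − rank(A − λI):
  rank(A − (5)·I) = 2, so dim ker(A − (5)·I) = n − 2 = 2

Summary:
  λ = 5: algebraic multiplicity = 4, geometric multiplicity = 2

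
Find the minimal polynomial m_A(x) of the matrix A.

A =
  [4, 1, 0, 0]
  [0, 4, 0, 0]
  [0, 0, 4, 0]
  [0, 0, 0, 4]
x^2 - 8*x + 16

The characteristic polynomial is χ_A(x) = (x - 4)^4, so the eigenvalues are known. The minimal polynomial is
  m_A(x) = Π_λ (x − λ)^{k_λ}
where k_λ is the size of the *largest* Jordan block for λ (equivalently, the smallest k with (A − λI)^k v = 0 for every generalised eigenvector v of λ).

  λ = 4: largest Jordan block has size 2, contributing (x − 4)^2

So m_A(x) = (x - 4)^2 = x^2 - 8*x + 16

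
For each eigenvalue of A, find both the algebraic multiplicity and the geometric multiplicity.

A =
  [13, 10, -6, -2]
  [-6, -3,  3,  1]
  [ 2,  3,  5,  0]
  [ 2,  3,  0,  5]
λ = 5: alg = 4, geom = 2

Step 1 — factor the characteristic polynomial to read off the algebraic multiplicities:
  χ_A(x) = (x - 5)^4

Step 2 — compute geometric multiplicities via the rank-nullity identity g(λ) = n − rank(A − λI):
  rank(A − (5)·I) = 2, so dim ker(A − (5)·I) = n − 2 = 2

Summary:
  λ = 5: algebraic multiplicity = 4, geometric multiplicity = 2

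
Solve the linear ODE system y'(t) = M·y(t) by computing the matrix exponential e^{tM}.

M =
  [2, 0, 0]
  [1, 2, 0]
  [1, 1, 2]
e^{tM} =
  [exp(2*t), 0, 0]
  [t*exp(2*t), exp(2*t), 0]
  [t^2*exp(2*t)/2 + t*exp(2*t), t*exp(2*t), exp(2*t)]

Strategy: write M = P · J · P⁻¹ where J is a Jordan canonical form, so e^{tM} = P · e^{tJ} · P⁻¹, and e^{tJ} can be computed block-by-block.

M has Jordan form
J =
  [2, 1, 0]
  [0, 2, 1]
  [0, 0, 2]
(up to reordering of blocks).

Per-block formulas:
  For a 3×3 Jordan block J_3(2): exp(t · J_3(2)) = e^(2t)·(I + t·N + (t^2/2)·N^2), where N is the 3×3 nilpotent shift.

After assembling e^{tJ} and conjugating by P, we get:

e^{tM} =
  [exp(2*t), 0, 0]
  [t*exp(2*t), exp(2*t), 0]
  [t^2*exp(2*t)/2 + t*exp(2*t), t*exp(2*t), exp(2*t)]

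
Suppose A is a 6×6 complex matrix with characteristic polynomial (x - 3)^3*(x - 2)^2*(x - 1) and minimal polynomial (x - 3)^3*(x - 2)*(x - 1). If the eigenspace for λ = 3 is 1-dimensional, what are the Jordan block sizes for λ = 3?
Block sizes for λ = 3: [3]

Step 1 — from the characteristic polynomial, algebraic multiplicity of λ = 3 is 3. From dim ker(A − (3)·I) = 1, there are exactly 1 Jordan blocks for λ = 3.
Step 2 — from the minimal polynomial, the factor (x − 3)^3 tells us the largest block for λ = 3 has size 3.
Step 3 — with total size 3, 1 blocks, and largest block 3, the block sizes (in nonincreasing order) are [3].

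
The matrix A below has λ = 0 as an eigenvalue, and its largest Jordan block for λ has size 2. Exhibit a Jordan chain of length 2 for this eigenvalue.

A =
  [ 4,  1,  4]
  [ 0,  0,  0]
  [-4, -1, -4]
A Jordan chain for λ = 0 of length 2:
v_1 = (4, 0, -4)ᵀ
v_2 = (1, 0, 0)ᵀ

Let N = A − (0)·I. We want v_2 with N^2 v_2 = 0 but N^1 v_2 ≠ 0; then v_{j-1} := N · v_j for j = 2, …, 2.

Pick v_2 = (1, 0, 0)ᵀ.
Then v_1 = N · v_2 = (4, 0, -4)ᵀ.

Sanity check: (A − (0)·I) v_1 = (0, 0, 0)ᵀ = 0. ✓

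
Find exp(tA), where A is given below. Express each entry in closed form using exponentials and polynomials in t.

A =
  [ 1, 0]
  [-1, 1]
e^{tA} =
  [exp(t), 0]
  [-t*exp(t), exp(t)]

Strategy: write A = P · J · P⁻¹ where J is a Jordan canonical form, so e^{tA} = P · e^{tJ} · P⁻¹, and e^{tJ} can be computed block-by-block.

A has Jordan form
J =
  [1, 1]
  [0, 1]
(up to reordering of blocks).

Per-block formulas:
  For a 2×2 Jordan block J_2(1): exp(t · J_2(1)) = e^(1t)·(I + t·N), where N is the 2×2 nilpotent shift.

After assembling e^{tJ} and conjugating by P, we get:

e^{tA} =
  [exp(t), 0]
  [-t*exp(t), exp(t)]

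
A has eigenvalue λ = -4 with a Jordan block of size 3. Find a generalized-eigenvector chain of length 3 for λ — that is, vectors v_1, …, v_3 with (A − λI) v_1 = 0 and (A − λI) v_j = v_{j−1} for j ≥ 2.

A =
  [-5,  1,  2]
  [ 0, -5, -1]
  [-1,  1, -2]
A Jordan chain for λ = -4 of length 3:
v_1 = (-1, 1, -1)ᵀ
v_2 = (-1, 0, -1)ᵀ
v_3 = (1, 0, 0)ᵀ

Let N = A − (-4)·I. We want v_3 with N^3 v_3 = 0 but N^2 v_3 ≠ 0; then v_{j-1} := N · v_j for j = 3, …, 2.

Pick v_3 = (1, 0, 0)ᵀ.
Then v_2 = N · v_3 = (-1, 0, -1)ᵀ.
Then v_1 = N · v_2 = (-1, 1, -1)ᵀ.

Sanity check: (A − (-4)·I) v_1 = (0, 0, 0)ᵀ = 0. ✓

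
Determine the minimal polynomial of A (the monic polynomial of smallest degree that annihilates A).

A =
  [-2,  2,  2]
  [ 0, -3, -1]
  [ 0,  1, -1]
x^2 + 4*x + 4

The characteristic polynomial is χ_A(x) = (x + 2)^3, so the eigenvalues are known. The minimal polynomial is
  m_A(x) = Π_λ (x − λ)^{k_λ}
where k_λ is the size of the *largest* Jordan block for λ (equivalently, the smallest k with (A − λI)^k v = 0 for every generalised eigenvector v of λ).

  λ = -2: largest Jordan block has size 2, contributing (x + 2)^2

So m_A(x) = (x + 2)^2 = x^2 + 4*x + 4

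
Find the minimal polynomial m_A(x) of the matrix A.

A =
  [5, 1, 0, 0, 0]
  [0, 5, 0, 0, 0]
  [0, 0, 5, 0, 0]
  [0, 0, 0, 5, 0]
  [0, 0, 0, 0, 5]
x^2 - 10*x + 25

The characteristic polynomial is χ_A(x) = (x - 5)^5, so the eigenvalues are known. The minimal polynomial is
  m_A(x) = Π_λ (x − λ)^{k_λ}
where k_λ is the size of the *largest* Jordan block for λ (equivalently, the smallest k with (A − λI)^k v = 0 for every generalised eigenvector v of λ).

  λ = 5: largest Jordan block has size 2, contributing (x − 5)^2

So m_A(x) = (x - 5)^2 = x^2 - 10*x + 25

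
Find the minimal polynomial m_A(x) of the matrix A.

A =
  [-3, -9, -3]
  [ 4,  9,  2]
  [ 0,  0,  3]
x^2 - 6*x + 9

The characteristic polynomial is χ_A(x) = (x - 3)^3, so the eigenvalues are known. The minimal polynomial is
  m_A(x) = Π_λ (x − λ)^{k_λ}
where k_λ is the size of the *largest* Jordan block for λ (equivalently, the smallest k with (A − λI)^k v = 0 for every generalised eigenvector v of λ).

  λ = 3: largest Jordan block has size 2, contributing (x − 3)^2

So m_A(x) = (x - 3)^2 = x^2 - 6*x + 9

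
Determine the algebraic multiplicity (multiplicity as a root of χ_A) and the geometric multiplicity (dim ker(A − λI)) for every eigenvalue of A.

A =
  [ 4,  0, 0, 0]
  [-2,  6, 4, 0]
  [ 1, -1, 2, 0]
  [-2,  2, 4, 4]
λ = 4: alg = 4, geom = 3

Step 1 — factor the characteristic polynomial to read off the algebraic multiplicities:
  χ_A(x) = (x - 4)^4

Step 2 — compute geometric multiplicities via the rank-nullity identity g(λ) = n − rank(A − λI):
  rank(A − (4)·I) = 1, so dim ker(A − (4)·I) = n − 1 = 3

Summary:
  λ = 4: algebraic multiplicity = 4, geometric multiplicity = 3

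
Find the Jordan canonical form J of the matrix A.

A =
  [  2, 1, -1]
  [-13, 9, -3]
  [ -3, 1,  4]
J_3(5)

The characteristic polynomial is
  det(x·I − A) = x^3 - 15*x^2 + 75*x - 125 = (x - 5)^3

Eigenvalues and multiplicities (the geometric multiplicity of λ is n − rank(A − λI), which equals the number of Jordan blocks for λ):
  λ = 5: algebraic multiplicity = 3, geometric multiplicity = 1

Determining the block sizes for each eigenvalue:
  λ = 5: one block (gm = 1), so the single block has size am = 3 → block sizes [3]

Assembling the blocks gives a Jordan form
J =
  [5, 1, 0]
  [0, 5, 1]
  [0, 0, 5]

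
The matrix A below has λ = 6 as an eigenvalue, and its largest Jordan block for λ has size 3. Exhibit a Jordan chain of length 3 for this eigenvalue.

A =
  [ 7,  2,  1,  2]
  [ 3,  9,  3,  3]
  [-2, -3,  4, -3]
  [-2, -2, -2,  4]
A Jordan chain for λ = 6 of length 3:
v_1 = (1, 0, -1, 0)ᵀ
v_2 = (1, 3, -2, -2)ᵀ
v_3 = (1, 0, 0, 0)ᵀ

Let N = A − (6)·I. We want v_3 with N^3 v_3 = 0 but N^2 v_3 ≠ 0; then v_{j-1} := N · v_j for j = 3, …, 2.

Pick v_3 = (1, 0, 0, 0)ᵀ.
Then v_2 = N · v_3 = (1, 3, -2, -2)ᵀ.
Then v_1 = N · v_2 = (1, 0, -1, 0)ᵀ.

Sanity check: (A − (6)·I) v_1 = (0, 0, 0, 0)ᵀ = 0. ✓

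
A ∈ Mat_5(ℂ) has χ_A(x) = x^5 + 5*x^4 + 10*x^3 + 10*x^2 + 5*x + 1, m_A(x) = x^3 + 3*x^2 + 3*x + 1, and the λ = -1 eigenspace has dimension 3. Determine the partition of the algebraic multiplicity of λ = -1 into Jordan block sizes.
Block sizes for λ = -1: [3, 1, 1]

Step 1 — from the characteristic polynomial, algebraic multiplicity of λ = -1 is 5. From dim ker(A − (-1)·I) = 3, there are exactly 3 Jordan blocks for λ = -1.
Step 2 — from the minimal polynomial, the factor (x + 1)^3 tells us the largest block for λ = -1 has size 3.
Step 3 — with total size 5, 3 blocks, and largest block 3, the block sizes (in nonincreasing order) are [3, 1, 1].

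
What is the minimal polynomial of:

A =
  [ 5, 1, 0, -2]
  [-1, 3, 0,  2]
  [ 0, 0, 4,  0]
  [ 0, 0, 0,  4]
x^2 - 8*x + 16

The characteristic polynomial is χ_A(x) = (x - 4)^4, so the eigenvalues are known. The minimal polynomial is
  m_A(x) = Π_λ (x − λ)^{k_λ}
where k_λ is the size of the *largest* Jordan block for λ (equivalently, the smallest k with (A − λI)^k v = 0 for every generalised eigenvector v of λ).

  λ = 4: largest Jordan block has size 2, contributing (x − 4)^2

So m_A(x) = (x - 4)^2 = x^2 - 8*x + 16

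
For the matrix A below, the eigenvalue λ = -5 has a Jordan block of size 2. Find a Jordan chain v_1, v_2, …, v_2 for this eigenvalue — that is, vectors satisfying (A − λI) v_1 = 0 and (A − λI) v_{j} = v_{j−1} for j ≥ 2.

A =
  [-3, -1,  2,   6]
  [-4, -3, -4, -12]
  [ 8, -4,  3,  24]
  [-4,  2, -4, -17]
A Jordan chain for λ = -5 of length 2:
v_1 = (2, -4, 8, -4)ᵀ
v_2 = (1, 0, 0, 0)ᵀ

Let N = A − (-5)·I. We want v_2 with N^2 v_2 = 0 but N^1 v_2 ≠ 0; then v_{j-1} := N · v_j for j = 2, …, 2.

Pick v_2 = (1, 0, 0, 0)ᵀ.
Then v_1 = N · v_2 = (2, -4, 8, -4)ᵀ.

Sanity check: (A − (-5)·I) v_1 = (0, 0, 0, 0)ᵀ = 0. ✓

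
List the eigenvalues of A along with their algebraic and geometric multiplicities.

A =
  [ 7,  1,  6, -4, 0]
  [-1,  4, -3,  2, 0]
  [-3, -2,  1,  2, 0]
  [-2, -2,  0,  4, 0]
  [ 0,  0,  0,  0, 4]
λ = 4: alg = 5, geom = 3

Step 1 — factor the characteristic polynomial to read off the algebraic multiplicities:
  χ_A(x) = (x - 4)^5

Step 2 — compute geometric multiplicities via the rank-nullity identity g(λ) = n − rank(A − λI):
  rank(A − (4)·I) = 2, so dim ker(A − (4)·I) = n − 2 = 3

Summary:
  λ = 4: algebraic multiplicity = 5, geometric multiplicity = 3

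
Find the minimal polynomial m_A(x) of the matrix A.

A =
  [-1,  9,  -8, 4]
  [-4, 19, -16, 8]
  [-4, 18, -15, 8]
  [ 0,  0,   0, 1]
x^2 - 2*x + 1

The characteristic polynomial is χ_A(x) = (x - 1)^4, so the eigenvalues are known. The minimal polynomial is
  m_A(x) = Π_λ (x − λ)^{k_λ}
where k_λ is the size of the *largest* Jordan block for λ (equivalently, the smallest k with (A − λI)^k v = 0 for every generalised eigenvector v of λ).

  λ = 1: largest Jordan block has size 2, contributing (x − 1)^2

So m_A(x) = (x - 1)^2 = x^2 - 2*x + 1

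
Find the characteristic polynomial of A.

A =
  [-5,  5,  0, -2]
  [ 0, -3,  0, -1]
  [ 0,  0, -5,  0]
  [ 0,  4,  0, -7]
x^4 + 20*x^3 + 150*x^2 + 500*x + 625

Expanding det(x·I − A) (e.g. by cofactor expansion or by noting that A is similar to its Jordan form J, which has the same characteristic polynomial as A) gives
  χ_A(x) = x^4 + 20*x^3 + 150*x^2 + 500*x + 625
which factors as (x + 5)^4. The eigenvalues (with algebraic multiplicities) are λ = -5 with multiplicity 4.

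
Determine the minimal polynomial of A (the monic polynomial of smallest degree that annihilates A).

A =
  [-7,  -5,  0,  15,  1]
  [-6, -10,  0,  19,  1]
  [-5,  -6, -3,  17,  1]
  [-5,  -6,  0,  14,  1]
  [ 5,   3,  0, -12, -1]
x^4 + 4*x^3 - 2*x^2 - 12*x + 9

The characteristic polynomial is χ_A(x) = (x - 1)^2*(x + 3)^3, so the eigenvalues are known. The minimal polynomial is
  m_A(x) = Π_λ (x − λ)^{k_λ}
where k_λ is the size of the *largest* Jordan block for λ (equivalently, the smallest k with (A − λI)^k v = 0 for every generalised eigenvector v of λ).

  λ = -3: largest Jordan block has size 2, contributing (x + 3)^2
  λ = 1: largest Jordan block has size 2, contributing (x − 1)^2

So m_A(x) = (x - 1)^2*(x + 3)^2 = x^4 + 4*x^3 - 2*x^2 - 12*x + 9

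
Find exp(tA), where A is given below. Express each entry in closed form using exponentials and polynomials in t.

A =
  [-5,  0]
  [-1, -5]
e^{tA} =
  [exp(-5*t), 0]
  [-t*exp(-5*t), exp(-5*t)]

Strategy: write A = P · J · P⁻¹ where J is a Jordan canonical form, so e^{tA} = P · e^{tJ} · P⁻¹, and e^{tJ} can be computed block-by-block.

A has Jordan form
J =
  [-5,  1]
  [ 0, -5]
(up to reordering of blocks).

Per-block formulas:
  For a 2×2 Jordan block J_2(-5): exp(t · J_2(-5)) = e^(-5t)·(I + t·N), where N is the 2×2 nilpotent shift.

After assembling e^{tJ} and conjugating by P, we get:

e^{tA} =
  [exp(-5*t), 0]
  [-t*exp(-5*t), exp(-5*t)]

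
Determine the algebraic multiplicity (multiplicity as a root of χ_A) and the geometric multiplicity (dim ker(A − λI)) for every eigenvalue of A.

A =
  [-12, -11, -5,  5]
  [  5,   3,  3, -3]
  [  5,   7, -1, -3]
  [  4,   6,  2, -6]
λ = -4: alg = 4, geom = 2

Step 1 — factor the characteristic polynomial to read off the algebraic multiplicities:
  χ_A(x) = (x + 4)^4

Step 2 — compute geometric multiplicities via the rank-nullity identity g(λ) = n − rank(A − λI):
  rank(A − (-4)·I) = 2, so dim ker(A − (-4)·I) = n − 2 = 2

Summary:
  λ = -4: algebraic multiplicity = 4, geometric multiplicity = 2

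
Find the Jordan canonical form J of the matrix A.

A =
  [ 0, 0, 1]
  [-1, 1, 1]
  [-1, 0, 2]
J_2(1) ⊕ J_1(1)

The characteristic polynomial is
  det(x·I − A) = x^3 - 3*x^2 + 3*x - 1 = (x - 1)^3

Eigenvalues and multiplicities (the geometric multiplicity of λ is n − rank(A − λI), which equals the number of Jordan blocks for λ):
  λ = 1: algebraic multiplicity = 3, geometric multiplicity = 2

Determining the block sizes for each eigenvalue:
  λ = 1: 2 blocks summing to 3 forces exactly one block of size 2 and the rest size 1 → block sizes [2, 1]

Assembling the blocks gives a Jordan form
J =
  [1, 1, 0]
  [0, 1, 0]
  [0, 0, 1]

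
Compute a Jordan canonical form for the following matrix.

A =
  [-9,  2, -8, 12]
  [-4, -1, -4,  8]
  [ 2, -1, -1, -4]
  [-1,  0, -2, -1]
J_2(-3) ⊕ J_2(-3)

The characteristic polynomial is
  det(x·I − A) = x^4 + 12*x^3 + 54*x^2 + 108*x + 81 = (x + 3)^4

Eigenvalues and multiplicities (the geometric multiplicity of λ is n − rank(A − λI), which equals the number of Jordan blocks for λ):
  λ = -3: algebraic multiplicity = 4, geometric multiplicity = 2

Determining the block sizes for each eigenvalue:
  λ = -3: with am = 4 and gm = 2, the partition is not yet determined (e.g. several partitions of 4 into 2 parts exist). Let N = A − (-3)·I. Computing rank(N^1) = 2, rank(N^2) = 0; the number of blocks of size ≥ j is rank(N^{j−1}) − rank(N^j), giving [2, 2]. So we have 2 block(s) of size 2 → block sizes [2, 2]

Assembling the blocks gives a Jordan form
J =
  [-3,  1,  0,  0]
  [ 0, -3,  0,  0]
  [ 0,  0, -3,  1]
  [ 0,  0,  0, -3]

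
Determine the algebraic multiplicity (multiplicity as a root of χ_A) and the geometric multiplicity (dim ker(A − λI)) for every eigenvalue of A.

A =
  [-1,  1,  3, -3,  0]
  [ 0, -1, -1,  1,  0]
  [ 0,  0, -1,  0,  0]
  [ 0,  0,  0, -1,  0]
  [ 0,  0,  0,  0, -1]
λ = -1: alg = 5, geom = 3

Step 1 — factor the characteristic polynomial to read off the algebraic multiplicities:
  χ_A(x) = (x + 1)^5

Step 2 — compute geometric multiplicities via the rank-nullity identity g(λ) = n − rank(A − λI):
  rank(A − (-1)·I) = 2, so dim ker(A − (-1)·I) = n − 2 = 3

Summary:
  λ = -1: algebraic multiplicity = 5, geometric multiplicity = 3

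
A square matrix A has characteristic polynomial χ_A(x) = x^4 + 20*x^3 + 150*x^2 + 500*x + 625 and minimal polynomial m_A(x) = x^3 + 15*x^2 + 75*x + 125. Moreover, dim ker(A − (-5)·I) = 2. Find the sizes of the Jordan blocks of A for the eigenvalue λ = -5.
Block sizes for λ = -5: [3, 1]

Step 1 — from the characteristic polynomial, algebraic multiplicity of λ = -5 is 4. From dim ker(A − (-5)·I) = 2, there are exactly 2 Jordan blocks for λ = -5.
Step 2 — from the minimal polynomial, the factor (x + 5)^3 tells us the largest block for λ = -5 has size 3.
Step 3 — with total size 4, 2 blocks, and largest block 3, the block sizes (in nonincreasing order) are [3, 1].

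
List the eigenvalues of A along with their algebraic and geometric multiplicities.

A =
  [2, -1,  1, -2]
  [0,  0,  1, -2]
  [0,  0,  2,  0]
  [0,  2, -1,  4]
λ = 2: alg = 4, geom = 2

Step 1 — factor the characteristic polynomial to read off the algebraic multiplicities:
  χ_A(x) = (x - 2)^4

Step 2 — compute geometric multiplicities via the rank-nullity identity g(λ) = n − rank(A − λI):
  rank(A − (2)·I) = 2, so dim ker(A − (2)·I) = n − 2 = 2

Summary:
  λ = 2: algebraic multiplicity = 4, geometric multiplicity = 2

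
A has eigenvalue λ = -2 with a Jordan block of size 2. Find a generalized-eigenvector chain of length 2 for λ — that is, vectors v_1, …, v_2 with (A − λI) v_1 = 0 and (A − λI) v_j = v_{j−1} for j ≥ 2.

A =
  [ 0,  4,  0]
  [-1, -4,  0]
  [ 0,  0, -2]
A Jordan chain for λ = -2 of length 2:
v_1 = (2, -1, 0)ᵀ
v_2 = (1, 0, 0)ᵀ

Let N = A − (-2)·I. We want v_2 with N^2 v_2 = 0 but N^1 v_2 ≠ 0; then v_{j-1} := N · v_j for j = 2, …, 2.

Pick v_2 = (1, 0, 0)ᵀ.
Then v_1 = N · v_2 = (2, -1, 0)ᵀ.

Sanity check: (A − (-2)·I) v_1 = (0, 0, 0)ᵀ = 0. ✓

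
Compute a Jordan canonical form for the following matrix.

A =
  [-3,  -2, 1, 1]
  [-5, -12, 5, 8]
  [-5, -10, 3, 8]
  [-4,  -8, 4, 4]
J_3(-2) ⊕ J_1(-2)

The characteristic polynomial is
  det(x·I − A) = x^4 + 8*x^3 + 24*x^2 + 32*x + 16 = (x + 2)^4

Eigenvalues and multiplicities (the geometric multiplicity of λ is n − rank(A − λI), which equals the number of Jordan blocks for λ):
  λ = -2: algebraic multiplicity = 4, geometric multiplicity = 2

Determining the block sizes for each eigenvalue:
  λ = -2: with am = 4 and gm = 2, the partition is not yet determined (e.g. several partitions of 4 into 2 parts exist). Let N = A − (-2)·I. Computing rank(N^1) = 2, rank(N^2) = 1, rank(N^3) = 0; the number of blocks of size ≥ j is rank(N^{j−1}) − rank(N^j), giving [2, 1, 1]. So we have 1 block(s) of size 3, 1 block(s) of size 1 → block sizes [3, 1]

Assembling the blocks gives a Jordan form
J =
  [-2,  1,  0,  0]
  [ 0, -2,  1,  0]
  [ 0,  0, -2,  0]
  [ 0,  0,  0, -2]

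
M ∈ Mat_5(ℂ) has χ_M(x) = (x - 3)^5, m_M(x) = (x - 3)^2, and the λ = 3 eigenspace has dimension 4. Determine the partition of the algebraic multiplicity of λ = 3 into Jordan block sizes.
Block sizes for λ = 3: [2, 1, 1, 1]

Step 1 — from the characteristic polynomial, algebraic multiplicity of λ = 3 is 5. From dim ker(M − (3)·I) = 4, there are exactly 4 Jordan blocks for λ = 3.
Step 2 — from the minimal polynomial, the factor (x − 3)^2 tells us the largest block for λ = 3 has size 2.
Step 3 — with total size 5, 4 blocks, and largest block 2, the block sizes (in nonincreasing order) are [2, 1, 1, 1].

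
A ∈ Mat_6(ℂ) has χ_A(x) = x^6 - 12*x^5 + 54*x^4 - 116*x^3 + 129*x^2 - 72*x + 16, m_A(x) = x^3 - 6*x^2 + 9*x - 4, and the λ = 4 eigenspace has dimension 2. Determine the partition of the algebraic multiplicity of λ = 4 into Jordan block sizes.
Block sizes for λ = 4: [1, 1]

Step 1 — from the characteristic polynomial, algebraic multiplicity of λ = 4 is 2. From dim ker(A − (4)·I) = 2, there are exactly 2 Jordan blocks for λ = 4.
Step 2 — from the minimal polynomial, the factor (x − 4) tells us the largest block for λ = 4 has size 1.
Step 3 — with total size 2, 2 blocks, and largest block 1, the block sizes (in nonincreasing order) are [1, 1].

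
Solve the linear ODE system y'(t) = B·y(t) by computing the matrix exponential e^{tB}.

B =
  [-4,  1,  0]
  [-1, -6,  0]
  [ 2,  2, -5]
e^{tB} =
  [t*exp(-5*t) + exp(-5*t), t*exp(-5*t), 0]
  [-t*exp(-5*t), -t*exp(-5*t) + exp(-5*t), 0]
  [2*t*exp(-5*t), 2*t*exp(-5*t), exp(-5*t)]

Strategy: write B = P · J · P⁻¹ where J is a Jordan canonical form, so e^{tB} = P · e^{tJ} · P⁻¹, and e^{tJ} can be computed block-by-block.

B has Jordan form
J =
  [-5,  1,  0]
  [ 0, -5,  0]
  [ 0,  0, -5]
(up to reordering of blocks).

Per-block formulas:
  For a 2×2 Jordan block J_2(-5): exp(t · J_2(-5)) = e^(-5t)·(I + t·N), where N is the 2×2 nilpotent shift.
  For a 1×1 block at λ = -5: exp(t · [-5]) = [e^(-5t)].

After assembling e^{tJ} and conjugating by P, we get:

e^{tB} =
  [t*exp(-5*t) + exp(-5*t), t*exp(-5*t), 0]
  [-t*exp(-5*t), -t*exp(-5*t) + exp(-5*t), 0]
  [2*t*exp(-5*t), 2*t*exp(-5*t), exp(-5*t)]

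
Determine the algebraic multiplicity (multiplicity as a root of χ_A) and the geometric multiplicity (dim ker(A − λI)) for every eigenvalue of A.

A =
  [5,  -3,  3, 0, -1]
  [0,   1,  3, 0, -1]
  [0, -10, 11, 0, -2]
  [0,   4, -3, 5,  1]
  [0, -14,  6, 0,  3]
λ = 5: alg = 5, geom = 3

Step 1 — factor the characteristic polynomial to read off the algebraic multiplicities:
  χ_A(x) = (x - 5)^5

Step 2 — compute geometric multiplicities via the rank-nullity identity g(λ) = n − rank(A − λI):
  rank(A − (5)·I) = 2, so dim ker(A − (5)·I) = n − 2 = 3

Summary:
  λ = 5: algebraic multiplicity = 5, geometric multiplicity = 3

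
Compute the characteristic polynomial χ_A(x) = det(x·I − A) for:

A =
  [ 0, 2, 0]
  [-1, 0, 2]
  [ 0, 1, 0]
x^3

Expanding det(x·I − A) (e.g. by cofactor expansion or by noting that A is similar to its Jordan form J, which has the same characteristic polynomial as A) gives
  χ_A(x) = x^3
which factors as x^3. The eigenvalues (with algebraic multiplicities) are λ = 0 with multiplicity 3.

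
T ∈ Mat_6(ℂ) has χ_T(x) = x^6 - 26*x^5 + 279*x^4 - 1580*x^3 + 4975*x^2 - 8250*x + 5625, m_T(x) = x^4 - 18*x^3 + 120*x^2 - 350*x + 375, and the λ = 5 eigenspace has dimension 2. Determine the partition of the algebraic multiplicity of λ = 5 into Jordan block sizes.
Block sizes for λ = 5: [3, 1]

Step 1 — from the characteristic polynomial, algebraic multiplicity of λ = 5 is 4. From dim ker(T − (5)·I) = 2, there are exactly 2 Jordan blocks for λ = 5.
Step 2 — from the minimal polynomial, the factor (x − 5)^3 tells us the largest block for λ = 5 has size 3.
Step 3 — with total size 4, 2 blocks, and largest block 3, the block sizes (in nonincreasing order) are [3, 1].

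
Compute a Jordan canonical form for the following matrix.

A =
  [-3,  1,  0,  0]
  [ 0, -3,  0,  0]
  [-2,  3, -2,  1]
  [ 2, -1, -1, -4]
J_2(-3) ⊕ J_2(-3)

The characteristic polynomial is
  det(x·I − A) = x^4 + 12*x^3 + 54*x^2 + 108*x + 81 = (x + 3)^4

Eigenvalues and multiplicities (the geometric multiplicity of λ is n − rank(A − λI), which equals the number of Jordan blocks for λ):
  λ = -3: algebraic multiplicity = 4, geometric multiplicity = 2

Determining the block sizes for each eigenvalue:
  λ = -3: with am = 4 and gm = 2, the partition is not yet determined (e.g. several partitions of 4 into 2 parts exist). Let N = A − (-3)·I. Computing rank(N^1) = 2, rank(N^2) = 0; the number of blocks of size ≥ j is rank(N^{j−1}) − rank(N^j), giving [2, 2]. So we have 2 block(s) of size 2 → block sizes [2, 2]

Assembling the blocks gives a Jordan form
J =
  [-3,  1,  0,  0]
  [ 0, -3,  0,  0]
  [ 0,  0, -3,  1]
  [ 0,  0,  0, -3]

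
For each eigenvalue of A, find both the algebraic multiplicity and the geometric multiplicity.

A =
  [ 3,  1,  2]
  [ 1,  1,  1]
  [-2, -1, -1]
λ = 1: alg = 3, geom = 1

Step 1 — factor the characteristic polynomial to read off the algebraic multiplicities:
  χ_A(x) = (x - 1)^3

Step 2 — compute geometric multiplicities via the rank-nullity identity g(λ) = n − rank(A − λI):
  rank(A − (1)·I) = 2, so dim ker(A − (1)·I) = n − 2 = 1

Summary:
  λ = 1: algebraic multiplicity = 3, geometric multiplicity = 1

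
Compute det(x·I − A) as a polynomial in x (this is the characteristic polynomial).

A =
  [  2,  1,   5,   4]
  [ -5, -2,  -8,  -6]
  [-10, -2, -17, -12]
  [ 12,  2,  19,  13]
x^4 + 4*x^3 + 6*x^2 + 4*x + 1

Expanding det(x·I − A) (e.g. by cofactor expansion or by noting that A is similar to its Jordan form J, which has the same characteristic polynomial as A) gives
  χ_A(x) = x^4 + 4*x^3 + 6*x^2 + 4*x + 1
which factors as (x + 1)^4. The eigenvalues (with algebraic multiplicities) are λ = -1 with multiplicity 4.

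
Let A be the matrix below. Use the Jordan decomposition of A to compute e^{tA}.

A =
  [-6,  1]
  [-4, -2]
e^{tA} =
  [-2*t*exp(-4*t) + exp(-4*t), t*exp(-4*t)]
  [-4*t*exp(-4*t), 2*t*exp(-4*t) + exp(-4*t)]

Strategy: write A = P · J · P⁻¹ where J is a Jordan canonical form, so e^{tA} = P · e^{tJ} · P⁻¹, and e^{tJ} can be computed block-by-block.

A has Jordan form
J =
  [-4,  1]
  [ 0, -4]
(up to reordering of blocks).

Per-block formulas:
  For a 2×2 Jordan block J_2(-4): exp(t · J_2(-4)) = e^(-4t)·(I + t·N), where N is the 2×2 nilpotent shift.

After assembling e^{tJ} and conjugating by P, we get:

e^{tA} =
  [-2*t*exp(-4*t) + exp(-4*t), t*exp(-4*t)]
  [-4*t*exp(-4*t), 2*t*exp(-4*t) + exp(-4*t)]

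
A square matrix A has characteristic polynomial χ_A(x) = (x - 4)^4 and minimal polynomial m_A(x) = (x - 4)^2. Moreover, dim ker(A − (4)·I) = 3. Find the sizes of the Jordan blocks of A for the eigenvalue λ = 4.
Block sizes for λ = 4: [2, 1, 1]

Step 1 — from the characteristic polynomial, algebraic multiplicity of λ = 4 is 4. From dim ker(A − (4)·I) = 3, there are exactly 3 Jordan blocks for λ = 4.
Step 2 — from the minimal polynomial, the factor (x − 4)^2 tells us the largest block for λ = 4 has size 2.
Step 3 — with total size 4, 3 blocks, and largest block 2, the block sizes (in nonincreasing order) are [2, 1, 1].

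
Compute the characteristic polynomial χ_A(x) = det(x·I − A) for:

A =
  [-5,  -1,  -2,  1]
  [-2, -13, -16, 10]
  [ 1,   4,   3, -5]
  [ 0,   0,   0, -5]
x^4 + 20*x^3 + 150*x^2 + 500*x + 625

Expanding det(x·I − A) (e.g. by cofactor expansion or by noting that A is similar to its Jordan form J, which has the same characteristic polynomial as A) gives
  χ_A(x) = x^4 + 20*x^3 + 150*x^2 + 500*x + 625
which factors as (x + 5)^4. The eigenvalues (with algebraic multiplicities) are λ = -5 with multiplicity 4.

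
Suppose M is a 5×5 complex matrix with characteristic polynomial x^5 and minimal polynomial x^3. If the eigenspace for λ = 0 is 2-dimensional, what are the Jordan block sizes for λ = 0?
Block sizes for λ = 0: [3, 2]

Step 1 — from the characteristic polynomial, algebraic multiplicity of λ = 0 is 5. From dim ker(M − (0)·I) = 2, there are exactly 2 Jordan blocks for λ = 0.
Step 2 — from the minimal polynomial, the factor (x − 0)^3 tells us the largest block for λ = 0 has size 3.
Step 3 — with total size 5, 2 blocks, and largest block 3, the block sizes (in nonincreasing order) are [3, 2].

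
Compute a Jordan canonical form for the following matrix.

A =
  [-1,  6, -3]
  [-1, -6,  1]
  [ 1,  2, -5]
J_2(-4) ⊕ J_1(-4)

The characteristic polynomial is
  det(x·I − A) = x^3 + 12*x^2 + 48*x + 64 = (x + 4)^3

Eigenvalues and multiplicities (the geometric multiplicity of λ is n − rank(A − λI), which equals the number of Jordan blocks for λ):
  λ = -4: algebraic multiplicity = 3, geometric multiplicity = 2

Determining the block sizes for each eigenvalue:
  λ = -4: 2 blocks summing to 3 forces exactly one block of size 2 and the rest size 1 → block sizes [2, 1]

Assembling the blocks gives a Jordan form
J =
  [-4,  1,  0]
  [ 0, -4,  0]
  [ 0,  0, -4]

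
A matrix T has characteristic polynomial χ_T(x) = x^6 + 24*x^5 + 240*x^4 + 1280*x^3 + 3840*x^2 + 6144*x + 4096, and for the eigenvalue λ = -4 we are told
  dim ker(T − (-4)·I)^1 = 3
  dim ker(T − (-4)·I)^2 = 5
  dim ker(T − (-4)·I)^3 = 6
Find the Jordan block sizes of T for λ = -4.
Block sizes for λ = -4: [3, 2, 1]

From the dimensions of kernels of powers, the number of Jordan blocks of size at least j is d_j − d_{j−1} where d_j = dim ker(N^j) (with d_0 = 0). Computing the differences gives [3, 2, 1].
The number of blocks of size exactly k is (#blocks of size ≥ k) − (#blocks of size ≥ k + 1), so the partition is: 1 block(s) of size 1, 1 block(s) of size 2, 1 block(s) of size 3.
In nonincreasing order the block sizes are [3, 2, 1].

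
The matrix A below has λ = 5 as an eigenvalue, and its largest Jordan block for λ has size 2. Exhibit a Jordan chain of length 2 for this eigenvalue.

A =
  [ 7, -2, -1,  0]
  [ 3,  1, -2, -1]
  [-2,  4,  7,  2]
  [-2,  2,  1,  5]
A Jordan chain for λ = 5 of length 2:
v_1 = (2, 3, -2, -2)ᵀ
v_2 = (1, 0, 0, 0)ᵀ

Let N = A − (5)·I. We want v_2 with N^2 v_2 = 0 but N^1 v_2 ≠ 0; then v_{j-1} := N · v_j for j = 2, …, 2.

Pick v_2 = (1, 0, 0, 0)ᵀ.
Then v_1 = N · v_2 = (2, 3, -2, -2)ᵀ.

Sanity check: (A − (5)·I) v_1 = (0, 0, 0, 0)ᵀ = 0. ✓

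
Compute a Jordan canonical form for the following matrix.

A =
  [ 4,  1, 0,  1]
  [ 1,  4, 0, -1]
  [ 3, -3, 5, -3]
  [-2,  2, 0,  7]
J_2(5) ⊕ J_1(5) ⊕ J_1(5)

The characteristic polynomial is
  det(x·I − A) = x^4 - 20*x^3 + 150*x^2 - 500*x + 625 = (x - 5)^4

Eigenvalues and multiplicities (the geometric multiplicity of λ is n − rank(A − λI), which equals the number of Jordan blocks for λ):
  λ = 5: algebraic multiplicity = 4, geometric multiplicity = 3

Determining the block sizes for each eigenvalue:
  λ = 5: 3 blocks summing to 4 forces exactly one block of size 2 and the rest size 1 → block sizes [2, 1, 1]

Assembling the blocks gives a Jordan form
J =
  [5, 1, 0, 0]
  [0, 5, 0, 0]
  [0, 0, 5, 0]
  [0, 0, 0, 5]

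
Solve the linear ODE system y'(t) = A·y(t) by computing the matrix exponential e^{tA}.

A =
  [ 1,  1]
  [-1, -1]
e^{tA} =
  [t + 1, t]
  [-t, 1 - t]

Strategy: write A = P · J · P⁻¹ where J is a Jordan canonical form, so e^{tA} = P · e^{tJ} · P⁻¹, and e^{tJ} can be computed block-by-block.

A has Jordan form
J =
  [0, 1]
  [0, 0]
(up to reordering of blocks).

Per-block formulas:
  For a 2×2 Jordan block J_2(0): exp(t · J_2(0)) = e^(0t)·(I + t·N), where N is the 2×2 nilpotent shift.

After assembling e^{tJ} and conjugating by P, we get:

e^{tA} =
  [t + 1, t]
  [-t, 1 - t]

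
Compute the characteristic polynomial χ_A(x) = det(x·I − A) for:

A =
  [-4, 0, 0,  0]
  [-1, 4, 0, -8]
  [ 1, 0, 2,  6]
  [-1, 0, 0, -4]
x^4 + 2*x^3 - 24*x^2 - 32*x + 128

Expanding det(x·I − A) (e.g. by cofactor expansion or by noting that A is similar to its Jordan form J, which has the same characteristic polynomial as A) gives
  χ_A(x) = x^4 + 2*x^3 - 24*x^2 - 32*x + 128
which factors as (x - 4)*(x - 2)*(x + 4)^2. The eigenvalues (with algebraic multiplicities) are λ = -4 with multiplicity 2, λ = 2 with multiplicity 1, λ = 4 with multiplicity 1.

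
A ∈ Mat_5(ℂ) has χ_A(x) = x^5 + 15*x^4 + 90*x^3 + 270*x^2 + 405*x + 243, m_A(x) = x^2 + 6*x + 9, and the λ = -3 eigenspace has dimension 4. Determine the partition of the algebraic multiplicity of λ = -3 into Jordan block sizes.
Block sizes for λ = -3: [2, 1, 1, 1]

Step 1 — from the characteristic polynomial, algebraic multiplicity of λ = -3 is 5. From dim ker(A − (-3)·I) = 4, there are exactly 4 Jordan blocks for λ = -3.
Step 2 — from the minimal polynomial, the factor (x + 3)^2 tells us the largest block for λ = -3 has size 2.
Step 3 — with total size 5, 4 blocks, and largest block 2, the block sizes (in nonincreasing order) are [2, 1, 1, 1].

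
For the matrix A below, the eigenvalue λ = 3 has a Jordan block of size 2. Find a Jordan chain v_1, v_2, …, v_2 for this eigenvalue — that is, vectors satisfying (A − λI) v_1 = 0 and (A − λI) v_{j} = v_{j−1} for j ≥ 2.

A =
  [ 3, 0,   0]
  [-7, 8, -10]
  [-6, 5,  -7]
A Jordan chain for λ = 3 of length 2:
v_1 = (0, -2, -1)ᵀ
v_2 = (1, 1, 0)ᵀ

Let N = A − (3)·I. We want v_2 with N^2 v_2 = 0 but N^1 v_2 ≠ 0; then v_{j-1} := N · v_j for j = 2, …, 2.

Pick v_2 = (1, 1, 0)ᵀ.
Then v_1 = N · v_2 = (0, -2, -1)ᵀ.

Sanity check: (A − (3)·I) v_1 = (0, 0, 0)ᵀ = 0. ✓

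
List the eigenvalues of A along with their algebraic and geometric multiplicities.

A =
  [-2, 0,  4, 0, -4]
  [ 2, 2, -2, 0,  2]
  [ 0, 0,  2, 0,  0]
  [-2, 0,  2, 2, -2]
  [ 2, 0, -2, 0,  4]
λ = 0: alg = 1, geom = 1; λ = 2: alg = 4, geom = 4

Step 1 — factor the characteristic polynomial to read off the algebraic multiplicities:
  χ_A(x) = x*(x - 2)^4

Step 2 — compute geometric multiplicities via the rank-nullity identity g(λ) = n − rank(A − λI):
  rank(A − (0)·I) = 4, so dim ker(A − (0)·I) = n − 4 = 1
  rank(A − (2)·I) = 1, so dim ker(A − (2)·I) = n − 1 = 4

Summary:
  λ = 0: algebraic multiplicity = 1, geometric multiplicity = 1
  λ = 2: algebraic multiplicity = 4, geometric multiplicity = 4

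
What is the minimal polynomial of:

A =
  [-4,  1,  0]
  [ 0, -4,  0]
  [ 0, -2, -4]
x^2 + 8*x + 16

The characteristic polynomial is χ_A(x) = (x + 4)^3, so the eigenvalues are known. The minimal polynomial is
  m_A(x) = Π_λ (x − λ)^{k_λ}
where k_λ is the size of the *largest* Jordan block for λ (equivalently, the smallest k with (A − λI)^k v = 0 for every generalised eigenvector v of λ).

  λ = -4: largest Jordan block has size 2, contributing (x + 4)^2

So m_A(x) = (x + 4)^2 = x^2 + 8*x + 16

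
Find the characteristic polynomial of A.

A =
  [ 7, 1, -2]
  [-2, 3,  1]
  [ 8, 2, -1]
x^3 - 9*x^2 + 27*x - 27

Expanding det(x·I − A) (e.g. by cofactor expansion or by noting that A is similar to its Jordan form J, which has the same characteristic polynomial as A) gives
  χ_A(x) = x^3 - 9*x^2 + 27*x - 27
which factors as (x - 3)^3. The eigenvalues (with algebraic multiplicities) are λ = 3 with multiplicity 3.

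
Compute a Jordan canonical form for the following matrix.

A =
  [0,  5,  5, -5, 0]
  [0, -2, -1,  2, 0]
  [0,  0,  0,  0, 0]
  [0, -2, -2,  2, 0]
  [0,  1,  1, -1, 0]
J_3(0) ⊕ J_1(0) ⊕ J_1(0)

The characteristic polynomial is
  det(x·I − A) = x^5

Eigenvalues and multiplicities (the geometric multiplicity of λ is n − rank(A − λI), which equals the number of Jordan blocks for λ):
  λ = 0: algebraic multiplicity = 5, geometric multiplicity = 3

Determining the block sizes for each eigenvalue:
  λ = 0: with am = 5 and gm = 3, the partition is not yet determined (e.g. several partitions of 5 into 3 parts exist). Let N = A − (0)·I. Computing rank(N^1) = 2, rank(N^2) = 1, rank(N^3) = 0; the number of blocks of size ≥ j is rank(N^{j−1}) − rank(N^j), giving [3, 1, 1]. So we have 1 block(s) of size 3, 2 block(s) of size 1 → block sizes [3, 1, 1]

Assembling the blocks gives a Jordan form
J =
  [0, 1, 0, 0, 0]
  [0, 0, 1, 0, 0]
  [0, 0, 0, 0, 0]
  [0, 0, 0, 0, 0]
  [0, 0, 0, 0, 0]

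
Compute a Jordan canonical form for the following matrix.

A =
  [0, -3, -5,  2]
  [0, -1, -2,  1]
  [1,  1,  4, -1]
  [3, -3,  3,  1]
J_3(1) ⊕ J_1(1)

The characteristic polynomial is
  det(x·I − A) = x^4 - 4*x^3 + 6*x^2 - 4*x + 1 = (x - 1)^4

Eigenvalues and multiplicities (the geometric multiplicity of λ is n − rank(A − λI), which equals the number of Jordan blocks for λ):
  λ = 1: algebraic multiplicity = 4, geometric multiplicity = 2

Determining the block sizes for each eigenvalue:
  λ = 1: with am = 4 and gm = 2, the partition is not yet determined (e.g. several partitions of 4 into 2 parts exist). Let N = A − (1)·I. Computing rank(N^1) = 2, rank(N^2) = 1, rank(N^3) = 0; the number of blocks of size ≥ j is rank(N^{j−1}) − rank(N^j), giving [2, 1, 1]. So we have 1 block(s) of size 3, 1 block(s) of size 1 → block sizes [3, 1]

Assembling the blocks gives a Jordan form
J =
  [1, 1, 0, 0]
  [0, 1, 1, 0]
  [0, 0, 1, 0]
  [0, 0, 0, 1]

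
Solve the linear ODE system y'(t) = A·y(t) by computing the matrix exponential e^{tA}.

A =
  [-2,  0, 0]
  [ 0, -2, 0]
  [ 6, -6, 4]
e^{tA} =
  [exp(-2*t), 0, 0]
  [0, exp(-2*t), 0]
  [exp(4*t) - exp(-2*t), -exp(4*t) + exp(-2*t), exp(4*t)]

Strategy: write A = P · J · P⁻¹ where J is a Jordan canonical form, so e^{tA} = P · e^{tJ} · P⁻¹, and e^{tJ} can be computed block-by-block.

A has Jordan form
J =
  [-2,  0, 0]
  [ 0, -2, 0]
  [ 0,  0, 4]
(up to reordering of blocks).

Per-block formulas:
  For a 1×1 block at λ = -2: exp(t · [-2]) = [e^(-2t)].
  For a 1×1 block at λ = 4: exp(t · [4]) = [e^(4t)].

After assembling e^{tJ} and conjugating by P, we get:

e^{tA} =
  [exp(-2*t), 0, 0]
  [0, exp(-2*t), 0]
  [exp(4*t) - exp(-2*t), -exp(4*t) + exp(-2*t), exp(4*t)]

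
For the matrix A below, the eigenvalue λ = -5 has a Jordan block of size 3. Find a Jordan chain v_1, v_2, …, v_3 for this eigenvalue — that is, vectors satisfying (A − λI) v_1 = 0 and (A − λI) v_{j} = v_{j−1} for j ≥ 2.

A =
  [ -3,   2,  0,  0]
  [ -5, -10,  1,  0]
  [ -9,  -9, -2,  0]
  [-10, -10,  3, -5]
A Jordan chain for λ = -5 of length 3:
v_1 = (-6, 6, 0, 3)ᵀ
v_2 = (2, -5, -9, -10)ᵀ
v_3 = (1, 0, 0, 0)ᵀ

Let N = A − (-5)·I. We want v_3 with N^3 v_3 = 0 but N^2 v_3 ≠ 0; then v_{j-1} := N · v_j for j = 3, …, 2.

Pick v_3 = (1, 0, 0, 0)ᵀ.
Then v_2 = N · v_3 = (2, -5, -9, -10)ᵀ.
Then v_1 = N · v_2 = (-6, 6, 0, 3)ᵀ.

Sanity check: (A − (-5)·I) v_1 = (0, 0, 0, 0)ᵀ = 0. ✓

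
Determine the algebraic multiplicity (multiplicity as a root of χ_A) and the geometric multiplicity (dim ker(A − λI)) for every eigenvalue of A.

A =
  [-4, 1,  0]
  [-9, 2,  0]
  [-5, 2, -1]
λ = -1: alg = 3, geom = 1

Step 1 — factor the characteristic polynomial to read off the algebraic multiplicities:
  χ_A(x) = (x + 1)^3

Step 2 — compute geometric multiplicities via the rank-nullity identity g(λ) = n − rank(A − λI):
  rank(A − (-1)·I) = 2, so dim ker(A − (-1)·I) = n − 2 = 1

Summary:
  λ = -1: algebraic multiplicity = 3, geometric multiplicity = 1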